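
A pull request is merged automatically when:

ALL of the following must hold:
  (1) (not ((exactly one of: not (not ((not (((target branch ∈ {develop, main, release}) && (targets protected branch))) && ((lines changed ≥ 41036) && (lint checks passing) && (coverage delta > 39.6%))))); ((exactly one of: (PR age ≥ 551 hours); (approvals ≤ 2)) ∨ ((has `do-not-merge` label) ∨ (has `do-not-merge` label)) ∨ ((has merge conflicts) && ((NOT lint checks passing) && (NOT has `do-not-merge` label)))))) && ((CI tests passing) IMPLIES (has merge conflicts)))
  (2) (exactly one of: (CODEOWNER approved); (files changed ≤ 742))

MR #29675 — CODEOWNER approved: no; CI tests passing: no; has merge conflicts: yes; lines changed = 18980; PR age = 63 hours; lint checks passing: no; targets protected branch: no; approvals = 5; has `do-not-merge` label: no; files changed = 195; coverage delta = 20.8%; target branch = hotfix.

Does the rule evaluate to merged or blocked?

Blocked

Atomic conditions:
  target branch ∈ {develop, main, release}: hotfix is not in the set → false
  targets protected branch: no → false
  lines changed ≥ 41036: 18980 ≥ 41036 is false
  lint checks passing: no → false
  coverage delta > 39.6%: 20.8 > 39.6 is false
  PR age ≥ 551 hours: 63 ≥ 551 is false
  approvals ≤ 2: 5 ≤ 2 is false
  has `do-not-merge` label: no → false
  has merge conflicts: yes → true
  NOT lint checks passing: no → true
  NOT has `do-not-merge` label: no → true
  CI tests passing: no → false
  CODEOWNER approved: no → false
  files changed ≤ 742: 195 ≤ 742 is true
Combine:
[1.1.1.1.1.1.1.1] false AND false = false
[1.1.1.1.1.1.1] NOT false = true
[1.1.1.1.1.1.2] false AND false AND false = false
[1.1.1.1.1.1] true AND false = false
[1.1.1.1.1] NOT false = true
[1.1.1.1] NOT true = false
[1.1.1.2.1] exactly-one(false, false) = false
[1.1.1.2.2] false OR false = false
[1.1.1.2.3.2] true AND true = true
[1.1.1.2.3] true AND true = true
[1.1.1.2] false OR false OR true = true
[1.1.1] exactly-one(false, true) = true
[1.1] NOT true = false
[1.2] false → true (antecedent false ⇒ implication holds) = true
[1] false AND true = false
[2] exactly-one(false, true) = true
[root] false AND true = false
Overall: false → blocked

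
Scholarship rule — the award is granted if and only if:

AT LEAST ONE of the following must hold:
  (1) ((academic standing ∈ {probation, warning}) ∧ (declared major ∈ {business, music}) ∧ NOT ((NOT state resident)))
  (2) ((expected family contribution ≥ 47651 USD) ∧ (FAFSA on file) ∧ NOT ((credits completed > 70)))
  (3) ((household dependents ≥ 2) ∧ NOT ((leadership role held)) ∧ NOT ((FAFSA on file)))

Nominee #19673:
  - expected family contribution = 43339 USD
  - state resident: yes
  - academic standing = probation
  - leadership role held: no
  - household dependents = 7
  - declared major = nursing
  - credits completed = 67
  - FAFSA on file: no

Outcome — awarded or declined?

Atomic conditions:
  academic standing ∈ {probation, warning}: probation is in the set → true
  declared major ∈ {business, music}: nursing is not in the set → false
  NOT state resident: yes → false
  expected family contribution ≥ 47651 USD: 43339 ≥ 47651 is false
  FAFSA on file: no → false
  credits completed > 70: 67 > 70 is false
  household dependents ≥ 2: 7 ≥ 2 is true
  leadership role held: no → false
Combine:
[1.3] NOT false = true
[1] true AND false AND true = false
[2.3] NOT false = true
[2] false AND false AND true = false
[3.2] NOT false = true
[3.3] NOT false = true
[3] true AND true AND true = true
[root] false OR false OR true = true
Overall: true → awarded

Awarded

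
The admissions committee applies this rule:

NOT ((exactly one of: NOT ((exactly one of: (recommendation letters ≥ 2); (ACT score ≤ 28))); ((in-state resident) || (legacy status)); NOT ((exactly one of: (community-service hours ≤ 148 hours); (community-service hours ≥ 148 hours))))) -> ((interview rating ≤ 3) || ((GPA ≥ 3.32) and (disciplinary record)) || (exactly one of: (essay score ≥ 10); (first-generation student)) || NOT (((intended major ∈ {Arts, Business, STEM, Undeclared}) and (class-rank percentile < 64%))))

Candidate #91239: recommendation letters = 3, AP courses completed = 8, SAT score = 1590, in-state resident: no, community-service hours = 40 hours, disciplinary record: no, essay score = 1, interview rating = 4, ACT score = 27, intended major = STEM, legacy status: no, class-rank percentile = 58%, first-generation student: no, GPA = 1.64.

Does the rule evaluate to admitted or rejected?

Atomic conditions:
  recommendation letters ≥ 2: 3 ≥ 2 is true
  ACT score ≤ 28: 27 ≤ 28 is true
  in-state resident: no → false
  legacy status: no → false
  community-service hours ≤ 148 hours: 40 ≤ 148 is true
  community-service hours ≥ 148 hours: 40 ≥ 148 is false
  interview rating ≤ 3: 4 ≤ 3 is false
  GPA ≥ 3.32: 1.64 ≥ 3.32 is false
  disciplinary record: no → false
  essay score ≥ 10: 1 ≥ 10 is false
  first-generation student: no → false
  intended major ∈ {Arts, Business, STEM, Undeclared}: STEM is in the set → true
  class-rank percentile < 64%: 58 < 64 is true
Combine:
[1.1.1.1] exactly-one(true, true) = false
[1.1.1] NOT false = true
[1.1.2] false OR false = false
[1.1.3.1] exactly-one(true, false) = true
[1.1.3] NOT true = false
[1.1] exactly-one(true, false, false) = true
[1] NOT true = false
[2.2] false AND false = false
[2.3] exactly-one(false, false) = false
[2.4.1] true AND true = true
[2.4] NOT true = false
[2] false OR false OR false OR false = false
[root] false → false (antecedent false ⇒ implication holds) = true
Overall: true → admitted

Admitted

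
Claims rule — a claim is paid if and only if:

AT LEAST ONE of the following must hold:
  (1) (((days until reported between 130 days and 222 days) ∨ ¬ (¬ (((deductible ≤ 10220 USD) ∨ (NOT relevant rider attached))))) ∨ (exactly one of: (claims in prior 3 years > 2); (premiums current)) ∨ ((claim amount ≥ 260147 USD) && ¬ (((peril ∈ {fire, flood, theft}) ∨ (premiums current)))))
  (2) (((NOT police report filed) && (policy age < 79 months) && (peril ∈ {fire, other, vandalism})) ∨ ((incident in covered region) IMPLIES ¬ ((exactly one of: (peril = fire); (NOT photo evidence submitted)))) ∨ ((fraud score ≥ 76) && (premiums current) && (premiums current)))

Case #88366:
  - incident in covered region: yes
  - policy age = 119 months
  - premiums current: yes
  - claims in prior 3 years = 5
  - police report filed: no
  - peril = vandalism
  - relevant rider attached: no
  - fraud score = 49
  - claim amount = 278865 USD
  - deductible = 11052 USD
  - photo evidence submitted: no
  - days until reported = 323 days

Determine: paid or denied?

Atomic conditions:
  days until reported between 130 days and 222 days: 323 in [130, 222] is false
  deductible ≤ 10220 USD: 11052 ≤ 10220 is false
  NOT relevant rider attached: no → true
  claims in prior 3 years > 2: 5 > 2 is true
  premiums current: yes → true
  claim amount ≥ 260147 USD: 278865 ≥ 260147 is true
  peril ∈ {fire, flood, theft}: vandalism is not in the set → false
  NOT police report filed: no → true
  policy age < 79 months: 119 < 79 is false
  peril ∈ {fire, other, vandalism}: vandalism is in the set → true
  incident in covered region: yes → true
  peril = fire: vandalism == fire is false
  NOT photo evidence submitted: no → true
  fraud score ≥ 76: 49 ≥ 76 is false
Combine:
[1.1.2.1.1] false OR true = true
[1.1.2.1] NOT true = false
[1.1.2] NOT false = true
[1.1] false OR true = true
[1.2] exactly-one(true, true) = false
[1.3.2.1] false OR true = true
[1.3.2] NOT true = false
[1.3] true AND false = false
[1] true OR false OR false = true
[2.1] true AND false AND true = false
[2.2.2.1] exactly-one(false, true) = true
[2.2.2] NOT true = false
[2.2] true → false = false
[2.3] false AND true AND true = false
[2] false OR false OR false = false
[root] true OR false = true
Overall: true → paid

Paid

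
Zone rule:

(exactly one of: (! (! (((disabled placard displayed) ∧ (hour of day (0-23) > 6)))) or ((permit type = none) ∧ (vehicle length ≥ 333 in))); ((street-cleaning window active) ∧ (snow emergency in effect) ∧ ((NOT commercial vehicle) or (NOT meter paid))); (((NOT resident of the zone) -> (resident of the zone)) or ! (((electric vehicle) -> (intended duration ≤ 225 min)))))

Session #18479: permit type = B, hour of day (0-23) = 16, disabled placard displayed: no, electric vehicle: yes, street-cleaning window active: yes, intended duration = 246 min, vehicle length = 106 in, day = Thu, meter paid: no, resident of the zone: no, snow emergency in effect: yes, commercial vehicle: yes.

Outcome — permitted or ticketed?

Atomic conditions:
  disabled placard displayed: no → false
  hour of day (0-23) > 6: 16 > 6 is true
  permit type = none: B == none is false
  vehicle length ≥ 333 in: 106 ≥ 333 is false
  street-cleaning window active: yes → true
  snow emergency in effect: yes → true
  NOT commercial vehicle: yes → false
  NOT meter paid: no → true
  NOT resident of the zone: no → true
  resident of the zone: no → false
  electric vehicle: yes → true
  intended duration ≤ 225 min: 246 ≤ 225 is false
Combine:
[1.1.1.1] false AND true = false
[1.1.1] NOT false = true
[1.1] NOT true = false
[1.2] false AND false = false
[1] false OR false = false
[2.3] false OR true = true
[2] true AND true AND true = true
[3.1] true → false = false
[3.2.1] true → false = false
[3.2] NOT false = true
[3] false OR true = true
[root] exactly-one(false, true, true) = false
Overall: false → ticketed

Ticketed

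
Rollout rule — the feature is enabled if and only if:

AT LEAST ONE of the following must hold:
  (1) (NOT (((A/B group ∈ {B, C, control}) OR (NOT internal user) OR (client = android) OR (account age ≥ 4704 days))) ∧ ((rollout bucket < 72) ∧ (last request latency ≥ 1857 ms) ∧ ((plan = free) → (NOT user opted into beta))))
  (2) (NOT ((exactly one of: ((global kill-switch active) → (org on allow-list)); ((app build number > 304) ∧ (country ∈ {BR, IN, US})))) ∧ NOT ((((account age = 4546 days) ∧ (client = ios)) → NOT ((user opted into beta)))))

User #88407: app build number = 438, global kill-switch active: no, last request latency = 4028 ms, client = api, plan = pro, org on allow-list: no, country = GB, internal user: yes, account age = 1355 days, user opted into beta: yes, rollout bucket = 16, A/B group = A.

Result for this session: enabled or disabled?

Atomic conditions:
  A/B group ∈ {B, C, control}: A is not in the set → false
  NOT internal user: yes → false
  client = android: api == android is false
  account age ≥ 4704 days: 1355 ≥ 4704 is false
  rollout bucket < 72: 16 < 72 is true
  last request latency ≥ 1857 ms: 4028 ≥ 1857 is true
  plan = free: pro == free is false
  NOT user opted into beta: yes → false
  global kill-switch active: no → false
  org on allow-list: no → false
  app build number > 304: 438 > 304 is true
  country ∈ {BR, IN, US}: GB is not in the set → false
  account age = 4546 days: 1355 == 4546 is false
  client = ios: api == ios is false
  user opted into beta: yes → true
Combine:
[1.1.1] false OR false OR false OR false = false
[1.1] NOT false = true
[1.2.3] false → false (antecedent false ⇒ implication holds) = true
[1.2] true AND true AND true = true
[1] true AND true = true
[2.1.1.1] false → false (antecedent false ⇒ implication holds) = true
[2.1.1.2] true AND false = false
[2.1.1] exactly-one(true, false) = true
[2.1] NOT true = false
[2.2.1.1] false AND false = false
[2.2.1.2] NOT true = false
[2.2.1] false → false (antecedent false ⇒ implication holds) = true
[2.2] NOT true = false
[2] false AND false = false
[root] true OR false = true
Overall: true → enabled

Enabled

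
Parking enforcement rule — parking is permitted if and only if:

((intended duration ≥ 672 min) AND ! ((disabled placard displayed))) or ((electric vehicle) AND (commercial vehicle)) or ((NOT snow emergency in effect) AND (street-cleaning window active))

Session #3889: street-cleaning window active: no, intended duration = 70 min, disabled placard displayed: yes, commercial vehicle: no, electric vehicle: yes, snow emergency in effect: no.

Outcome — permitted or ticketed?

Atomic conditions:
  intended duration ≥ 672 min: 70 ≥ 672 is false
  disabled placard displayed: yes → true
  electric vehicle: yes → true
  commercial vehicle: no → false
  NOT snow emergency in effect: no → true
  street-cleaning window active: no → false
Combine:
[1.2] NOT true = false
[1] false AND false = false
[2] true AND false = false
[3] true AND false = false
[root] false OR false OR false = false
Overall: false → ticketed

Ticketed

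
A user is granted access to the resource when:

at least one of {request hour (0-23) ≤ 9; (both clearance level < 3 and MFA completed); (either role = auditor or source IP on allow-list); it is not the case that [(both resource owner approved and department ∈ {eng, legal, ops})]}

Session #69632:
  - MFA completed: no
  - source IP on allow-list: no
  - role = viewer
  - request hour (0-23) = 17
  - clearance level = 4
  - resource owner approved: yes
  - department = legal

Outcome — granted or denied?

Denied

Atomic conditions:
  request hour (0-23) ≤ 9: 17 ≤ 9 is false
  clearance level < 3: 4 < 3 is false
  MFA completed: no → false
  role = auditor: viewer == auditor is false
  source IP on allow-list: no → false
  resource owner approved: yes → true
  department ∈ {eng, legal, ops}: legal is in the set → true
Combine:
[2] false AND false = false
[3] false OR false = false
[4.1] true AND true = true
[4] NOT true = false
[root] false OR false OR false OR false = false
Overall: false → denied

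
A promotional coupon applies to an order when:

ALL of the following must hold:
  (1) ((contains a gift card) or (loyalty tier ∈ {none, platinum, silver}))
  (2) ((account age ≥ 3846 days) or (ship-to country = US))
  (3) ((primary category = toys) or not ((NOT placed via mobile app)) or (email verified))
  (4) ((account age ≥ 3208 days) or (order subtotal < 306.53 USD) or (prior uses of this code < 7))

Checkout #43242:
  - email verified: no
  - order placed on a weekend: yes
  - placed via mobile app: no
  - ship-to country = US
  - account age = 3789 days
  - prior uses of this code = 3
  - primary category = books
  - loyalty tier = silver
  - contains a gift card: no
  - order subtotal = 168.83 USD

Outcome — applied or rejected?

Atomic conditions:
  contains a gift card: no → false
  loyalty tier ∈ {none, platinum, silver}: silver is in the set → true
  account age ≥ 3846 days: 3789 ≥ 3846 is false
  ship-to country = US: US == US is true
  primary category = toys: books == toys is false
  NOT placed via mobile app: no → true
  email verified: no → false
  account age ≥ 3208 days: 3789 ≥ 3208 is true
  order subtotal < 306.53 USD: 168.83 < 306.53 is true
  prior uses of this code < 7: 3 < 7 is true
Combine:
[1] false OR true = true
[2] false OR true = true
[3.2] NOT true = false
[3] false OR false OR false = false
[4] true OR true OR true = true
[root] true AND true AND false AND true = false
Overall: false → rejected

Rejected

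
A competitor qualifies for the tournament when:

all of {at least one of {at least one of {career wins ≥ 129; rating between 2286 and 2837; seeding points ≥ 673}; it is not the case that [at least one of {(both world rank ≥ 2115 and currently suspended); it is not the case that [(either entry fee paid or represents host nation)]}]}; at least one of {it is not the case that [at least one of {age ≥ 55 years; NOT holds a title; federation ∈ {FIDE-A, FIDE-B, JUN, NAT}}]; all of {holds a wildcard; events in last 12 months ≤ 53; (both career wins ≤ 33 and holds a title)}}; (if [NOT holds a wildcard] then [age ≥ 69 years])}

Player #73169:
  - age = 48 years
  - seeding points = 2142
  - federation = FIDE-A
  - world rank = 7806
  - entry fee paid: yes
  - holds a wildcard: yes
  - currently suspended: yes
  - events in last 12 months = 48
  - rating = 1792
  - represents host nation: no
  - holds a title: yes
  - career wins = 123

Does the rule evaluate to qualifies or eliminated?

Atomic conditions:
  career wins ≥ 129: 123 ≥ 129 is false
  rating between 2286 and 2837: 1792 in [2286, 2837] is false
  seeding points ≥ 673: 2142 ≥ 673 is true
  world rank ≥ 2115: 7806 ≥ 2115 is true
  currently suspended: yes → true
  entry fee paid: yes → true
  represents host nation: no → false
  age ≥ 55 years: 48 ≥ 55 is false
  NOT holds a title: yes → false
  federation ∈ {FIDE-A, FIDE-B, JUN, NAT}: FIDE-A is in the set → true
  holds a wildcard: yes → true
  events in last 12 months ≤ 53: 48 ≤ 53 is true
  career wins ≤ 33: 123 ≤ 33 is false
  holds a title: yes → true
  NOT holds a wildcard: yes → false
  age ≥ 69 years: 48 ≥ 69 is false
Combine:
[1.1] false OR false OR true = true
[1.2.1.1] true AND true = true
[1.2.1.2.1] true OR false = true
[1.2.1.2] NOT true = false
[1.2.1] true OR false = true
[1.2] NOT true = false
[1] true OR false = true
[2.1.1] false OR false OR true = true
[2.1] NOT true = false
[2.2.3] false AND true = false
[2.2] true AND true AND false = false
[2] false OR false = false
[3] false → false (antecedent false ⇒ implication holds) = true
[root] true AND false AND true = false
Overall: false → eliminated

Eliminated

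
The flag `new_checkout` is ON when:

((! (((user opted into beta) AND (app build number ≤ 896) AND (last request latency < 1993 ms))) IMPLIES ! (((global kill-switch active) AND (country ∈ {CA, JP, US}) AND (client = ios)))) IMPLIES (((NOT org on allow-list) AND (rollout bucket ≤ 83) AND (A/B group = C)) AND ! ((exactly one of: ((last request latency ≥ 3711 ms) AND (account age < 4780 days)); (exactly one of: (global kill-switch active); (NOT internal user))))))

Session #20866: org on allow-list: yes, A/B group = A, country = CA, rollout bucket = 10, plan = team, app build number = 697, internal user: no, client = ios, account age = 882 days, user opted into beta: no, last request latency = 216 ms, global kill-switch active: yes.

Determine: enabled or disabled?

Enabled

Atomic conditions:
  user opted into beta: no → false
  app build number ≤ 896: 697 ≤ 896 is true
  last request latency < 1993 ms: 216 < 1993 is true
  global kill-switch active: yes → true
  country ∈ {CA, JP, US}: CA is in the set → true
  client = ios: ios == ios is true
  NOT org on allow-list: yes → false
  rollout bucket ≤ 83: 10 ≤ 83 is true
  A/B group = C: A == C is false
  last request latency ≥ 3711 ms: 216 ≥ 3711 is false
  account age < 4780 days: 882 < 4780 is true
  NOT internal user: no → true
Combine:
[1.1.1] false AND true AND true = false
[1.1] NOT false = true
[1.2.1] true AND true AND true = true
[1.2] NOT true = false
[1] true → false = false
[2.1] false AND true AND false = false
[2.2.1.1] false AND true = false
[2.2.1.2] exactly-one(true, true) = false
[2.2.1] exactly-one(false, false) = false
[2.2] NOT false = true
[2] false AND true = false
[root] false → false (antecedent false ⇒ implication holds) = true
Overall: true → enabled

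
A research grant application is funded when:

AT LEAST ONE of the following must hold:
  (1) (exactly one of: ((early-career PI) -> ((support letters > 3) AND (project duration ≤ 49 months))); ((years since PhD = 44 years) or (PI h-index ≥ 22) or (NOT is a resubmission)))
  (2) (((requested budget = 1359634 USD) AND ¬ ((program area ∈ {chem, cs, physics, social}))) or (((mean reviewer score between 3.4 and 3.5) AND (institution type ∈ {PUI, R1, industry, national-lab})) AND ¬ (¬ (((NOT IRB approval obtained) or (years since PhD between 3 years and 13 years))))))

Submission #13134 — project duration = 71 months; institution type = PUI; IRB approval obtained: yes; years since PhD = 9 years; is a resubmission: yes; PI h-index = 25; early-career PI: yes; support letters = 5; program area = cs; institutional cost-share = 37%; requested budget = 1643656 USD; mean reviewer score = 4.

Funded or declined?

Atomic conditions:
  early-career PI: yes → true
  support letters > 3: 5 > 3 is true
  project duration ≤ 49 months: 71 ≤ 49 is false
  years since PhD = 44 years: 9 == 44 is false
  PI h-index ≥ 22: 25 ≥ 22 is true
  NOT is a resubmission: yes → false
  requested budget = 1359634 USD: 1643656 == 1359634 is false
  program area ∈ {chem, cs, physics, social}: cs is in the set → true
  mean reviewer score between 3.4 and 3.5: 4 in [3.4, 3.5] is false
  institution type ∈ {PUI, R1, industry, national-lab}: PUI is in the set → true
  NOT IRB approval obtained: yes → false
  years since PhD between 3 years and 13 years: 9 in [3, 13] is true
Combine:
[1.1.2] true AND false = false
[1.1] true → false = false
[1.2] false OR true OR false = true
[1] exactly-one(false, true) = true
[2.1.2] NOT true = false
[2.1] false AND false = false
[2.2.1] false AND true = false
[2.2.2.1.1] false OR true = true
[2.2.2.1] NOT true = false
[2.2.2] NOT false = true
[2.2] false AND true = false
[2] false OR false = false
[root] true OR false = true
Overall: true → funded

Funded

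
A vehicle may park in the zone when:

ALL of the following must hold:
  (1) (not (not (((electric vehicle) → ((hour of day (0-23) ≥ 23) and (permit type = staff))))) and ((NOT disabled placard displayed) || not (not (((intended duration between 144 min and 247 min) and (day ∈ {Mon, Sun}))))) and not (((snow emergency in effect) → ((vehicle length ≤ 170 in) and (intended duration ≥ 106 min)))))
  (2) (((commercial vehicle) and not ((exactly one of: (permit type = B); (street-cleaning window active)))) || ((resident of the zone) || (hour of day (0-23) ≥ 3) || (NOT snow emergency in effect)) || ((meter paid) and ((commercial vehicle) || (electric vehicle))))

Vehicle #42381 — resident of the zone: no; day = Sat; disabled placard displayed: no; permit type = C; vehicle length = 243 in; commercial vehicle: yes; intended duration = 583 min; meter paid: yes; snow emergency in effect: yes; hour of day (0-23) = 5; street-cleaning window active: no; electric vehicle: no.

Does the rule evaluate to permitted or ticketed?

Atomic conditions:
  electric vehicle: no → false
  hour of day (0-23) ≥ 23: 5 ≥ 23 is false
  permit type = staff: C == staff is false
  NOT disabled placard displayed: no → true
  intended duration between 144 min and 247 min: 583 in [144, 247] is false
  day ∈ {Mon, Sun}: Sat is not in the set → false
  snow emergency in effect: yes → true
  vehicle length ≤ 170 in: 243 ≤ 170 is false
  intended duration ≥ 106 min: 583 ≥ 106 is true
  commercial vehicle: yes → true
  permit type = B: C == B is false
  street-cleaning window active: no → false
  resident of the zone: no → false
  hour of day (0-23) ≥ 3: 5 ≥ 3 is true
  NOT snow emergency in effect: yes → false
  meter paid: yes → true
Combine:
[1.1.1.1.2] false AND false = false
[1.1.1.1] false → false (antecedent false ⇒ implication holds) = true
[1.1.1] NOT true = false
[1.1] NOT false = true
[1.2.2.1.1] false AND false = false
[1.2.2.1] NOT false = true
[1.2.2] NOT true = false
[1.2] true OR false = true
[1.3.1.2] false AND true = false
[1.3.1] true → false = false
[1.3] NOT false = true
[1] true AND true AND true = true
[2.1.2.1] exactly-one(false, false) = false
[2.1.2] NOT false = true
[2.1] true AND true = true
[2.2] false OR true OR false = true
[2.3.2] true OR false = true
[2.3] true AND true = true
[2] true OR true OR true = true
[root] true AND true = true
Overall: true → permitted

Permitted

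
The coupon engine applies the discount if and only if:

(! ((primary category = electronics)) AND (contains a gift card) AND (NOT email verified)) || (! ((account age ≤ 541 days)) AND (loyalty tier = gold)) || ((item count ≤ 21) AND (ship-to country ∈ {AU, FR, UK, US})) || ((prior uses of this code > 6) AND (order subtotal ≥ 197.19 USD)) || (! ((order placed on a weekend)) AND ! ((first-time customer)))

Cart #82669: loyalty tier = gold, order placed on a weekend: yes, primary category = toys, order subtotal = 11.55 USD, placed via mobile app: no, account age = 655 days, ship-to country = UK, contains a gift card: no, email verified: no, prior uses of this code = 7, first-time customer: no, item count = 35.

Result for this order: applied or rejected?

Atomic conditions:
  primary category = electronics: toys == electronics is false
  contains a gift card: no → false
  NOT email verified: no → true
  account age ≤ 541 days: 655 ≤ 541 is false
  loyalty tier = gold: gold == gold is true
  item count ≤ 21: 35 ≤ 21 is false
  ship-to country ∈ {AU, FR, UK, US}: UK is in the set → true
  prior uses of this code > 6: 7 > 6 is true
  order subtotal ≥ 197.19 USD: 11.55 ≥ 197.19 is false
  order placed on a weekend: yes → true
  first-time customer: no → false
Combine:
[1.1] NOT false = true
[1] true AND false AND true = false
[2.1] NOT false = true
[2] true AND true = true
[3] false AND true = false
[4] true AND false = false
[5.1] NOT true = false
[5.2] NOT false = true
[5] false AND true = false
[root] false OR true OR false OR false OR false = true
Overall: true → applied

Applied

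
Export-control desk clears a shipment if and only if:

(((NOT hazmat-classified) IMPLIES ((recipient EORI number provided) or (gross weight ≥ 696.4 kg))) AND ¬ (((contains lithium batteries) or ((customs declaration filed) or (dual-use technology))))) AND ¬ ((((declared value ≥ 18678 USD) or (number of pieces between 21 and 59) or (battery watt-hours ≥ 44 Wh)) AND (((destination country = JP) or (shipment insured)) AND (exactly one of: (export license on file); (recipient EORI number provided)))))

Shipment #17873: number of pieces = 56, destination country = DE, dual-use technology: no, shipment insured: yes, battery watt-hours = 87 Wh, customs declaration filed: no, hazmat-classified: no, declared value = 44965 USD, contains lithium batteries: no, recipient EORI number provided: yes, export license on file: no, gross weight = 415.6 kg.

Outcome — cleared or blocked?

Blocked

Atomic conditions:
  NOT hazmat-classified: no → true
  recipient EORI number provided: yes → true
  gross weight ≥ 696.4 kg: 415.6 ≥ 696.4 is false
  contains lithium batteries: no → false
  customs declaration filed: no → false
  dual-use technology: no → false
  declared value ≥ 18678 USD: 44965 ≥ 18678 is true
  number of pieces between 21 and 59: 56 in [21, 59] is true
  battery watt-hours ≥ 44 Wh: 87 ≥ 44 is true
  destination country = JP: DE == JP is false
  shipment insured: yes → true
  export license on file: no → false
Combine:
[1.1.2] true OR false = true
[1.1] true → true = true
[1.2.1.2] false OR false = false
[1.2.1] false OR false = false
[1.2] NOT false = true
[1] true AND true = true
[2.1.1] true OR true OR true = true
[2.1.2.1] false OR true = true
[2.1.2.2] exactly-one(false, true) = true
[2.1.2] true AND true = true
[2.1] true AND true = true
[2] NOT true = false
[root] true AND false = false
Overall: false → blocked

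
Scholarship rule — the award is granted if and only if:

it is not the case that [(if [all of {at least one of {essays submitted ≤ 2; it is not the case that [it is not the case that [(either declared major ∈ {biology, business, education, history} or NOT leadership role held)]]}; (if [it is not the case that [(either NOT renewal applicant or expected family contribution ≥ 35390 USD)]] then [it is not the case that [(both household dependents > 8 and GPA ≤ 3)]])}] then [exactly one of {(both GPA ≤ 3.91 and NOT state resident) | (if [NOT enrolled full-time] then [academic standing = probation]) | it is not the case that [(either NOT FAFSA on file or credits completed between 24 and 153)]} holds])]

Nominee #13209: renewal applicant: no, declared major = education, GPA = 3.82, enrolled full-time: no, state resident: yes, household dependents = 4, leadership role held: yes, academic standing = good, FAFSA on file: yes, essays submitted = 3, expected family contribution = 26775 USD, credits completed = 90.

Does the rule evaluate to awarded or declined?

Awarded

Atomic conditions:
  essays submitted ≤ 2: 3 ≤ 2 is false
  declared major ∈ {biology, business, education, history}: education is in the set → true
  NOT leadership role held: yes → false
  NOT renewal applicant: no → true
  expected family contribution ≥ 35390 USD: 26775 ≥ 35390 is false
  household dependents > 8: 4 > 8 is false
  GPA ≤ 3: 3.82 ≤ 3 is false
  GPA ≤ 3.91: 3.82 ≤ 3.91 is true
  NOT state resident: yes → false
  NOT enrolled full-time: no → true
  academic standing = probation: good == probation is false
  NOT FAFSA on file: yes → false
  credits completed between 24 and 153: 90 in [24, 153] is true
Combine:
[1.1.1.2.1.1] true OR false = true
[1.1.1.2.1] NOT true = false
[1.1.1.2] NOT false = true
[1.1.1] false OR true = true
[1.1.2.1.1] true OR false = true
[1.1.2.1] NOT true = false
[1.1.2.2.1] false AND false = false
[1.1.2.2] NOT false = true
[1.1.2] false → true (antecedent false ⇒ implication holds) = true
[1.1] true AND true = true
[1.2.1] true AND false = false
[1.2.2] true → false = false
[1.2.3.1] false OR true = true
[1.2.3] NOT true = false
[1.2] exactly-one(false, false, false) = false
[1] true → false = false
[root] NOT false = true
Overall: true → awarded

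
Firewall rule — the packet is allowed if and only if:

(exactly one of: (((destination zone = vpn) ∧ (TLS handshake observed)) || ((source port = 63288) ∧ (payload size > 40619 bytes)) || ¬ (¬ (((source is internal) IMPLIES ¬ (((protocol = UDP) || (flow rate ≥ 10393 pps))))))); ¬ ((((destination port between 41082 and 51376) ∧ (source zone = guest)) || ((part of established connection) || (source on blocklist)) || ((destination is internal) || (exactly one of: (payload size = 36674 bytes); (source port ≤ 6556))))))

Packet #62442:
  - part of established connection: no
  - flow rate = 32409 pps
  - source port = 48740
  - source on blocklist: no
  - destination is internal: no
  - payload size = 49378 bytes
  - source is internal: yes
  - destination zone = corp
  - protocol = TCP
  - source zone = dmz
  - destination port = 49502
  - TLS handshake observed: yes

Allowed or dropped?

Atomic conditions:
  destination zone = vpn: corp == vpn is false
  TLS handshake observed: yes → true
  source port = 63288: 48740 == 63288 is false
  payload size > 40619 bytes: 49378 > 40619 is true
  source is internal: yes → true
  protocol = UDP: TCP == UDP is false
  flow rate ≥ 10393 pps: 32409 ≥ 10393 is true
  destination port between 41082 and 51376: 49502 in [41082, 51376] is true
  source zone = guest: dmz == guest is false
  part of established connection: no → false
  source on blocklist: no → false
  destination is internal: no → false
  payload size = 36674 bytes: 49378 == 36674 is false
  source port ≤ 6556: 48740 ≤ 6556 is false
Combine:
[1.1] false AND true = false
[1.2] false AND true = false
[1.3.1.1.2.1] false OR true = true
[1.3.1.1.2] NOT true = false
[1.3.1.1] true → false = false
[1.3.1] NOT false = true
[1.3] NOT true = false
[1] false OR false OR false = false
[2.1.1] true AND false = false
[2.1.2] false OR false = false
[2.1.3.2] exactly-one(false, false) = false
[2.1.3] false OR false = false
[2.1] false OR false OR false = false
[2] NOT false = true
[root] exactly-one(false, true) = true
Overall: true → allowed

Allowed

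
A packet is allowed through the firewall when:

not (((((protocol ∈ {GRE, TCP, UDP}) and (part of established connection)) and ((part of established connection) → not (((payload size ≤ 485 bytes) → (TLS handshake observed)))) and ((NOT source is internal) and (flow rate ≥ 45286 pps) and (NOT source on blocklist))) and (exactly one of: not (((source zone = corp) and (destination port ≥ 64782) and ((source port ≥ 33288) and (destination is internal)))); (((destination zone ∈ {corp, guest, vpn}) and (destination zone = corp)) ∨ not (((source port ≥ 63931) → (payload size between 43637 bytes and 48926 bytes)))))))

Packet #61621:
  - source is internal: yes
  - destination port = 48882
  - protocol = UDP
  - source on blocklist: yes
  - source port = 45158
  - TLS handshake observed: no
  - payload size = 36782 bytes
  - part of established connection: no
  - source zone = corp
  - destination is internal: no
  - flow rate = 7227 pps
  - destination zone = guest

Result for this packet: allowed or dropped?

Atomic conditions:
  protocol ∈ {GRE, TCP, UDP}: UDP is in the set → true
  part of established connection: no → false
  payload size ≤ 485 bytes: 36782 ≤ 485 is false
  TLS handshake observed: no → false
  NOT source is internal: yes → false
  flow rate ≥ 45286 pps: 7227 ≥ 45286 is false
  NOT source on blocklist: yes → false
  source zone = corp: corp == corp is true
  destination port ≥ 64782: 48882 ≥ 64782 is false
  source port ≥ 33288: 45158 ≥ 33288 is true
  destination is internal: no → false
  destination zone ∈ {corp, guest, vpn}: guest is in the set → true
  destination zone = corp: guest == corp is false
  source port ≥ 63931: 45158 ≥ 63931 is false
  payload size between 43637 bytes and 48926 bytes: 36782 in [43637, 48926] is false
Combine:
[1.1.1] true AND false = false
[1.1.2.2.1] false → false (antecedent false ⇒ implication holds) = true
[1.1.2.2] NOT true = false
[1.1.2] false → false (antecedent false ⇒ implication holds) = true
[1.1.3] false AND false AND false = false
[1.1] false AND true AND false = false
[1.2.1.1.3] true AND false = false
[1.2.1.1] true AND false AND false = false
[1.2.1] NOT false = true
[1.2.2.1] true AND false = false
[1.2.2.2.1] false → false (antecedent false ⇒ implication holds) = true
[1.2.2.2] NOT true = false
[1.2.2] false OR false = false
[1.2] exactly-one(true, false) = true
[1] false AND true = false
[root] NOT false = true
Overall: true → allowed

Allowed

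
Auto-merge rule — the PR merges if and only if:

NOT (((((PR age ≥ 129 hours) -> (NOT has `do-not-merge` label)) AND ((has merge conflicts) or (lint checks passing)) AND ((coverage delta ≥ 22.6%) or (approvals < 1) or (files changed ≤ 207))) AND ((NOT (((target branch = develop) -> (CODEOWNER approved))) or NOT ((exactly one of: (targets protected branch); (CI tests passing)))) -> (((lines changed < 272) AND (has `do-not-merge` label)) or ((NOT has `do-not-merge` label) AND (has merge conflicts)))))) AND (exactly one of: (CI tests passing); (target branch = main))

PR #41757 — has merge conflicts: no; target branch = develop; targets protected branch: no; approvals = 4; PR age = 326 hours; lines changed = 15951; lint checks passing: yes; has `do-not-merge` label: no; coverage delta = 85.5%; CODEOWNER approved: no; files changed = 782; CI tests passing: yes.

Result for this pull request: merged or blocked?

Atomic conditions:
  PR age ≥ 129 hours: 326 ≥ 129 is true
  NOT has `do-not-merge` label: no → true
  has merge conflicts: no → false
  lint checks passing: yes → true
  coverage delta ≥ 22.6%: 85.5 ≥ 22.6 is true
  approvals < 1: 4 < 1 is false
  files changed ≤ 207: 782 ≤ 207 is false
  target branch = develop: develop == develop is true
  CODEOWNER approved: no → false
  targets protected branch: no → false
  CI tests passing: yes → true
  lines changed < 272: 15951 < 272 is false
  has `do-not-merge` label: no → false
  target branch = main: develop == main is false
Combine:
[1.1.1.1] true → true = true
[1.1.1.2] false OR true = true
[1.1.1.3] true OR false OR false = true
[1.1.1] true AND true AND true = true
[1.1.2.1.1.1] true → false = false
[1.1.2.1.1] NOT false = true
[1.1.2.1.2.1] exactly-one(false, true) = true
[1.1.2.1.2] NOT true = false
[1.1.2.1] true OR false = true
[1.1.2.2.1] false AND false = false
[1.1.2.2.2] true AND false = false
[1.1.2.2] false OR false = false
[1.1.2] true → false = false
[1.1] true AND false = false
[1] NOT false = true
[2] exactly-one(true, false) = true
[root] true AND true = true
Overall: true → merged

Merged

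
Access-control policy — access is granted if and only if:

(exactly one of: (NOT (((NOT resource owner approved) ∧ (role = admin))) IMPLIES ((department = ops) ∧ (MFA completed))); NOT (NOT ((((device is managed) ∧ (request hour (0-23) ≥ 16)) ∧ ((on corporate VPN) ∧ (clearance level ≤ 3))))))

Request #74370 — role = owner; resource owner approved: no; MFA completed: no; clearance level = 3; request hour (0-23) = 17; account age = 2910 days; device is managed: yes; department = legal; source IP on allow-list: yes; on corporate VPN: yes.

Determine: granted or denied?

Atomic conditions:
  NOT resource owner approved: no → true
  role = admin: owner == admin is false
  department = ops: legal == ops is false
  MFA completed: no → false
  device is managed: yes → true
  request hour (0-23) ≥ 16: 17 ≥ 16 is true
  on corporate VPN: yes → true
  clearance level ≤ 3: 3 ≤ 3 is true
Combine:
[1.1.1] true AND false = false
[1.1] NOT false = true
[1.2] false AND false = false
[1] true → false = false
[2.1.1.1] true AND true = true
[2.1.1.2] true AND true = true
[2.1.1] true AND true = true
[2.1] NOT true = false
[2] NOT false = true
[root] exactly-one(false, true) = true
Overall: true → granted

Granted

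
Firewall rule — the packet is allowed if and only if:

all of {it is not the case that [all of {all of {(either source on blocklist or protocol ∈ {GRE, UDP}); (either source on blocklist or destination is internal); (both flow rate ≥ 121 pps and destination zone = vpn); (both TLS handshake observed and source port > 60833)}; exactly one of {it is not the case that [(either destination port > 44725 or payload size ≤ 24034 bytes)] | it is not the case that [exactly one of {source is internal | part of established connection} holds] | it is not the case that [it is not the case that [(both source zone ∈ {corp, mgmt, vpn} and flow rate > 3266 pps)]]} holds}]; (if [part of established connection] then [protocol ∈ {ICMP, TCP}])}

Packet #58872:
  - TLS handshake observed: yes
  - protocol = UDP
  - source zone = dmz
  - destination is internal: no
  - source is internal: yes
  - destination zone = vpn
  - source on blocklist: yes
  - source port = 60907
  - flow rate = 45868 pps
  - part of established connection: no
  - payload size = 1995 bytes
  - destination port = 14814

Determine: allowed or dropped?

Atomic conditions:
  source on blocklist: yes → true
  protocol ∈ {GRE, UDP}: UDP is in the set → true
  destination is internal: no → false
  flow rate ≥ 121 pps: 45868 ≥ 121 is true
  destination zone = vpn: vpn == vpn is true
  TLS handshake observed: yes → true
  source port > 60833: 60907 > 60833 is true
  destination port > 44725: 14814 > 44725 is false
  payload size ≤ 24034 bytes: 1995 ≤ 24034 is true
  source is internal: yes → true
  part of established connection: no → false
  source zone ∈ {corp, mgmt, vpn}: dmz is not in the set → false
  flow rate > 3266 pps: 45868 > 3266 is true
  protocol ∈ {ICMP, TCP}: UDP is not in the set → false
Combine:
[1.1.1.1] true OR true = true
[1.1.1.2] true OR false = true
[1.1.1.3] true AND true = true
[1.1.1.4] true AND true = true
[1.1.1] true AND true AND true AND true = true
[1.1.2.1.1] false OR true = true
[1.1.2.1] NOT true = false
[1.1.2.2.1] exactly-one(true, false) = true
[1.1.2.2] NOT true = false
[1.1.2.3.1.1] false AND true = false
[1.1.2.3.1] NOT false = true
[1.1.2.3] NOT true = false
[1.1.2] exactly-one(false, false, false) = false
[1.1] true AND false = false
[1] NOT false = true
[2] false → false (antecedent false ⇒ implication holds) = true
[root] true AND true = true
Overall: true → allowed

Allowed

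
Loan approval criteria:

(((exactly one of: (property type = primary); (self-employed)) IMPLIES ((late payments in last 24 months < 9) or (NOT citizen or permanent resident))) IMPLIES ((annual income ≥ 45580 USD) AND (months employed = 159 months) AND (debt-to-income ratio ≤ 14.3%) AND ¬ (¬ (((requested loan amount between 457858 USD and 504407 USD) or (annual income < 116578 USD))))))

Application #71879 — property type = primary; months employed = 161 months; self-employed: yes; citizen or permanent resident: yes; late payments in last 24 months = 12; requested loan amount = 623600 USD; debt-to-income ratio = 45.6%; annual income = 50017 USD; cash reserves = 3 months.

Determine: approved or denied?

Atomic conditions:
  property type = primary: primary == primary is true
  self-employed: yes → true
  late payments in last 24 months < 9: 12 < 9 is false
  NOT citizen or permanent resident: yes → false
  annual income ≥ 45580 USD: 50017 ≥ 45580 is true
  months employed = 159 months: 161 == 159 is false
  debt-to-income ratio ≤ 14.3%: 45.6 ≤ 14.3 is false
  requested loan amount between 457858 USD and 504407 USD: 623600 in [457858, 504407] is false
  annual income < 116578 USD: 50017 < 116578 is true
Combine:
[1.1] exactly-one(true, true) = false
[1.2] false OR false = false
[1] false → false (antecedent false ⇒ implication holds) = true
[2.4.1.1] false OR true = true
[2.4.1] NOT true = false
[2.4] NOT false = true
[2] true AND false AND false AND true = false
[root] true → false = false
Overall: false → denied

Denied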